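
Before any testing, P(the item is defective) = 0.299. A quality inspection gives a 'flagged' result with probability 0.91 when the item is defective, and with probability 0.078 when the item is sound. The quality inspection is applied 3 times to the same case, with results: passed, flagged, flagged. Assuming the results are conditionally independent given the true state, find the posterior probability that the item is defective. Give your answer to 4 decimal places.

Posterior P(H) ≈ 0.8500

With H the event that the item is defective, the joint likelihood of the observed sequence is P(data|H) = 0.09·0.91·0.91 = 0.074529 and P(data|¬H) = 0.922·0.078·0.078 = 0.0056094.
Bayes: P(H|data) = 0.299·0.074529 / (0.299·0.074529 + 0.701·0.0056094) = 0.022284/0.026216 = 0.8500.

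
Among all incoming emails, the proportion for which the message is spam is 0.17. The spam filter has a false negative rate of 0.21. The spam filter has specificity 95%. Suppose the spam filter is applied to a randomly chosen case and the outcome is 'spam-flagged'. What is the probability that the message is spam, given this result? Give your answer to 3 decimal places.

P(H | E) ≈ 0.764

Write H for 'the message is spam'. Prior odds H:¬H = 0.17/0.83 = 0.20482. For the 'spam-flagged' outcome, the likelihood ratio is 0.79/0.05 = 15.800.
Posterior odds = 0.20482 × 15.800 = 3.2361, so P(H|E) = 3.2361/(1+3.2361) = 0.764.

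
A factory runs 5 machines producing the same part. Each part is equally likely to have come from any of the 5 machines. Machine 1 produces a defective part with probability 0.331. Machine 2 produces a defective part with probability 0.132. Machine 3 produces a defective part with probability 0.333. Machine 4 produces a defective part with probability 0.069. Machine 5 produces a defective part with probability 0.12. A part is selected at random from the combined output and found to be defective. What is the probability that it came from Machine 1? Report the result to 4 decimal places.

Posterior probability ≈ 0.3360

Tabulate prior·likelihood by source: [1] prior 0.2, lik 0.331, product 0.06620; [2] prior 0.2, lik 0.132, product 0.02640; [3] prior 0.2, lik 0.333, product 0.06660; [4] prior 0.2, lik 0.069, product 0.01380; [5] prior 0.2, lik 0.12, product 0.02400.
Normalizing constant = 0.19700; the posterior for Machine 1 is its product over the sum, 0.06620/0.19700 = 0.3360.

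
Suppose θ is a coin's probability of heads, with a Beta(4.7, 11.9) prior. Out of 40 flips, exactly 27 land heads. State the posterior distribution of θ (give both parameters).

The binomial likelihood is conjugate to the Beta prior: with 27 successes and 13 failures, the posterior is Beta(4.7+27, 11.9+13) = Beta(31.7, 24.9).

Posterior: Beta(31.7, 24.9)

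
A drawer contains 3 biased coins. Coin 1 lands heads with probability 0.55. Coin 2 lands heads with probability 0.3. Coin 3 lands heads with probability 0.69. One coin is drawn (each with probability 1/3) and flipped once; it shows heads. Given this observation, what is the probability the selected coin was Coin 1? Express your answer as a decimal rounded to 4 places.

Tabulate prior·likelihood by source: [1] prior 0.333333, lik 0.55, product 0.1833; [2] prior 0.333333, lik 0.3, product 0.1000; [3] prior 0.333333, lik 0.69, product 0.2300.
Normalizing constant = 0.51333; the posterior for Coin 1 is its product over the sum, 0.1833/0.51333 = 0.3571.

Posterior probability ≈ 0.3571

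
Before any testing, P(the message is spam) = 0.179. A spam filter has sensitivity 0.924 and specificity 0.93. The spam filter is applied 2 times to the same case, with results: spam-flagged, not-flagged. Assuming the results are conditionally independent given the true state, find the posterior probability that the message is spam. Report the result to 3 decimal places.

Posterior P(H) ≈ 0.190

With H the event that the message is spam, the joint likelihood of the observed sequence is P(data|H) = 0.924·0.076 = 0.070224 and P(data|¬H) = 0.07·0.93 = 0.065100.
Bayes: P(H|data) = 0.179·0.070224 / (0.179·0.070224 + 0.821·0.065100) = 0.012570/0.066017 = 0.1904.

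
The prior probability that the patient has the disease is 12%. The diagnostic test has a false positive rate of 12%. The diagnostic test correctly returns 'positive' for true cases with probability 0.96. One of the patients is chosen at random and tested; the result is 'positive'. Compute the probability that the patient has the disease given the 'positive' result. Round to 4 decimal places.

P(H | E) ≈ 0.5217

Let H be the event that the patient has the disease. P(H) = 0.12, so P(¬H) = 0.88. With E the 'positive' result, P(E|H) = 0.96 and P(E|¬H) = 0.12.
P(E) = 0.96·0.12 + 0.12·0.88 = 0.11520 + 0.10560 = 0.22080.
By Bayes' theorem, P(H|E) = 0.11520 / 0.22080 = 0.5217.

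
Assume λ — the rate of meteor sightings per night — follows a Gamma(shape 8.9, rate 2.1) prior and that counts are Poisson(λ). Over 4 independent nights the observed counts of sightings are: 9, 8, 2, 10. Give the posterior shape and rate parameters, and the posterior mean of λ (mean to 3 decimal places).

The Poisson likelihood adds the total count to the shape and the number of exposure periods to the rate. Here ∑xᵢ = 29 and n = 4, so shape 8.9→37.9 and rate 2.1→6.1.
E[λ | data] = 37.9/6.1 = 6.213.

Posterior: Gamma(shape=37.9, rate=6.1); mean ≈ 6.213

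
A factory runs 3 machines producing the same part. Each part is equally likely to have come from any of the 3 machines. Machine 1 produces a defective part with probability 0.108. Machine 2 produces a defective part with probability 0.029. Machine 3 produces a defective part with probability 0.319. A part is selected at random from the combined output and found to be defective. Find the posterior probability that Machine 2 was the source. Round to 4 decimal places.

P(defective|M1) = 0.108; P(defective|M2) = 0.029; P(defective|M3) = 0.319.
Prior × likelihood for each source: 0.333333·0.108=0.03600, 0.333333·0.029=0.009667, 0.333333·0.319=0.1063. Summing gives P(defective) = 0.15200.
P(Machine 2 | defective) = 0.009667 / 0.15200 = 0.0636.

Posterior probability ≈ 0.0636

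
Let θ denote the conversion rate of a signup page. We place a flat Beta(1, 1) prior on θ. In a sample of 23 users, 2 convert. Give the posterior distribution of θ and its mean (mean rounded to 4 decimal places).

The binomial likelihood is conjugate to the Beta prior: with 2 successes and 21 failures, the posterior is Beta(1+2, 1+21) = Beta(3, 22).
Posterior mean = α/(α+β) = 3/25 = 0.1200.

Posterior: Beta(3, 22); mean ≈ 0.1200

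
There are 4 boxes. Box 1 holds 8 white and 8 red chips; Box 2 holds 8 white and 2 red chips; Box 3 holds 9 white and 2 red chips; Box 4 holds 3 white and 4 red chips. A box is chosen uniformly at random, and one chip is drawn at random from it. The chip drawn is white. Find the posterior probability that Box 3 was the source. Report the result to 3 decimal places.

P(white|Box 1) = 0.5; P(white|Box 2) = 0.8; P(white|Box 3) = 0.8182; P(white|Box 4) = 0.4286.
Prior × likelihood for each source: 0.25·0.5=0.1250, 0.25·0.8=0.2000, 0.25·0.8182=0.2045, 0.25·0.4286=0.1071. Summing gives P(white) = 0.63669.
P(Box 3 | white) = 0.2045 / 0.63669 = 0.321.

Posterior probability ≈ 0.321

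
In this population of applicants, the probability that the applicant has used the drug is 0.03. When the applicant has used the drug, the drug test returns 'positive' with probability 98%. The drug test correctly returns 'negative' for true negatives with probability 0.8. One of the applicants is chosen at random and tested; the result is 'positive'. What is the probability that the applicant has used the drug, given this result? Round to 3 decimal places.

P(H | E) ≈ 0.132

Write H for 'the applicant has used the drug'. Prior odds H:¬H = 0.03/0.97 = 0.030928. For the 'positive' outcome, the likelihood ratio is 0.98/0.2 = 4.9000.
Posterior odds = 0.030928 × 4.9000 = 0.15155, so P(H|E) = 0.15155/(1+0.15155) = 0.132.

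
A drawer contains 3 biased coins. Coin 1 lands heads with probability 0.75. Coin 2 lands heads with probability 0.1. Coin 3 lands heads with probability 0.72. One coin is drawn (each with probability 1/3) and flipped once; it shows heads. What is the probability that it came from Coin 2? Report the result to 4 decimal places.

Posterior probability ≈ 0.0637

P(heads|C1) = 0.75; P(heads|C2) = 0.1; P(heads|C3) = 0.72.
Prior × likelihood for each source: 0.333333·0.75=0.2500, 0.333333·0.1=0.03333, 0.333333·0.72=0.2400. Summing gives P(heads) = 0.52333.
P(Coin 2 | heads) = 0.03333 / 0.52333 = 0.0637.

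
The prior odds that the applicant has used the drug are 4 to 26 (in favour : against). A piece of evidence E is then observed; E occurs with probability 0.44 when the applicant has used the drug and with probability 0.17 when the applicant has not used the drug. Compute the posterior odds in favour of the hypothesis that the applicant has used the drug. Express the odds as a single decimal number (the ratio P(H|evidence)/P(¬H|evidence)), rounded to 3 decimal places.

Posterior odds ≈ 0.398

Prior odds = 4/26 = 0.15385. In log-odds, ln(0.15385) = -1.8718.
Add log likelihood ratio: ln(2.5882) = 0.95098.
Posterior log-odds = -0.92083, so posterior odds = exp(-0.92083) = 0.39819.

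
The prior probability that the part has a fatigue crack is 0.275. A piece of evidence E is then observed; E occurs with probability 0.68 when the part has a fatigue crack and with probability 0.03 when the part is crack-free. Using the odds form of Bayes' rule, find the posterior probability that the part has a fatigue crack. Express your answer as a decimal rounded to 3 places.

Posterior probability ≈ 0.896

Prior odds = 0.275/(1−0.275) = 0.37931.
Likelihood ratio for E = 0.68/0.03 = 22.667.
Posterior odds = prior odds × LR = 8.5977.
Posterior probability = odds/(1+odds) = 8.5977/9.5977 = 0.896.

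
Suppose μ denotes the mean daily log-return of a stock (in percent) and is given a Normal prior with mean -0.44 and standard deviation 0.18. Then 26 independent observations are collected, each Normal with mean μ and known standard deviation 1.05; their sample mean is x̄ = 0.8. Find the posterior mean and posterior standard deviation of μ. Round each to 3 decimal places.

Posterior mean ≈ 0.097; posterior SD ≈ 0.136

Prior precision 1/τ₀² = 1/0.18² = 30.8642; data precision n/σ² = 26/1.05² = 23.5828.
Posterior precision = 30.8642 + 23.5828 = 54.4470, giving posterior SD = 1/√54.4470 = 0.136.
Posterior mean = (30.8642·-0.44 + 23.5828·0.8) / 54.4470 = 0.097.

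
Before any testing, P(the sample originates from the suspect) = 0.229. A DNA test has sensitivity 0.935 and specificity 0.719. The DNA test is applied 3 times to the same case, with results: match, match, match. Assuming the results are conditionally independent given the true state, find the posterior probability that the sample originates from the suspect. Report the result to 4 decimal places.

Posterior P(H) ≈ 0.9163

With H the event that the sample originates from the suspect, the joint likelihood of the observed sequence is P(data|H) = 0.935·0.935·0.935 = 0.81740 and P(data|¬H) = 0.281·0.281·0.281 = 0.022188.
Bayes: P(H|data) = 0.229·0.81740 / (0.229·0.81740 + 0.771·0.022188) = 0.18718/0.20429 = 0.9163.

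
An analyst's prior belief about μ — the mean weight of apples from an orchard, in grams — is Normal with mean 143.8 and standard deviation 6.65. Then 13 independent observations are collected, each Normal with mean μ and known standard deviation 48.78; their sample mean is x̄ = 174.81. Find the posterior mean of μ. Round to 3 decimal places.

With known σ, the Normal prior is conjugate. Weight on the data is w = (n/σ²)/(n/σ² + 1/τ₀²) = 0.00546336/(0.00546336+0.0226129) = 0.19459.
Posterior mean = w·x̄ + (1−w)·μ₀ = 0.19459·174.81 + 0.80541·143.8 = 149.834.

Posterior mean ≈ 149.834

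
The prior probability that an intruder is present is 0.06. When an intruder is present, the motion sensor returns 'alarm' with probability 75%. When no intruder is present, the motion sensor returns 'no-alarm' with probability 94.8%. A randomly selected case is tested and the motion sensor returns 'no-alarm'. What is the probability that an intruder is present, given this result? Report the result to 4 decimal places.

P(H | E) ≈ 0.0166

Let H be the event that an intruder is present. P(H) = 0.06, so P(¬H) = 0.94. With E the 'no-alarm' result, P(E|H) = 0.25 and P(E|¬H) = 0.948.
P(E) = 0.25·0.06 + 0.948·0.94 = 0.015000 + 0.89112 = 0.90612.
By Bayes' theorem, P(H|E) = 0.015000 / 0.90612 = 0.0166.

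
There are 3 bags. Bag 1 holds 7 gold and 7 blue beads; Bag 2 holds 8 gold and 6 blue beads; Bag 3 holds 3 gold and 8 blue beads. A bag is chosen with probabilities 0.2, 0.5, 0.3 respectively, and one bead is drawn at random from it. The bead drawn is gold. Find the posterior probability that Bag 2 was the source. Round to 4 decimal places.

Posterior probability ≈ 0.6111

Tabulate prior·likelihood by source: [1] prior 0.2, lik 0.5, product 0.1000; [2] prior 0.5, lik 0.5714, product 0.2857; [3] prior 0.3, lik 0.2727, product 0.08182.
Normalizing constant = 0.46753; the posterior for Bag 2 is its product over the sum, 0.2857/0.46753 = 0.6111.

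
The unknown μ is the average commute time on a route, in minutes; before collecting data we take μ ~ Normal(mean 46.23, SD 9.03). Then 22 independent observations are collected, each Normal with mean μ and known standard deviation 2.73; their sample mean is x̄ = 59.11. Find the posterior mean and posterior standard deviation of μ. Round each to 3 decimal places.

Prior precision 1/τ₀² = 1/9.03² = 0.0122638; data precision n/σ² = 22/2.73² = 2.95187.
Posterior precision = 0.0122638 + 2.95187 = 2.96413, giving posterior SD = 1/√2.96413 = 0.581.
Posterior mean = (0.0122638·46.23 + 2.95187·59.11) / 2.96413 = 59.057.

Posterior mean ≈ 59.057; posterior SD ≈ 0.581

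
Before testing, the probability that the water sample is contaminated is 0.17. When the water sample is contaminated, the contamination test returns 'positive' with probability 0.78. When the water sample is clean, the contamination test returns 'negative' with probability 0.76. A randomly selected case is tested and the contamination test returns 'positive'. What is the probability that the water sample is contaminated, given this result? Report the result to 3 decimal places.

Write H for 'the water sample is contaminated'. Prior odds H:¬H = 0.17/0.83 = 0.20482. For the 'positive' outcome, the likelihood ratio is 0.78/0.24 = 3.2500.
Posterior odds = 0.20482 × 3.2500 = 0.66566, so P(H|E) = 0.66566/(1+0.66566) = 0.400.

P(H | E) ≈ 0.400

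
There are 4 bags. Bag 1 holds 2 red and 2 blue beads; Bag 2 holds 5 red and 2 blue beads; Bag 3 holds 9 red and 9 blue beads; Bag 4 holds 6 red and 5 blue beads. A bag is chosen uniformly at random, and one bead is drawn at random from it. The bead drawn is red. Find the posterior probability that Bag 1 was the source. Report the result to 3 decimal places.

Posterior probability ≈ 0.221

P(red|Bag 1) = 0.5; P(red|Bag 2) = 0.7143; P(red|Bag 3) = 0.5; P(red|Bag 4) = 0.5455.
Prior × likelihood for each source: 0.25·0.5=0.1250, 0.25·0.7143=0.1786, 0.25·0.5=0.1250, 0.25·0.5455=0.1364. Summing gives P(red) = 0.56494.
P(Bag 1 | red) = 0.1250 / 0.56494 = 0.221.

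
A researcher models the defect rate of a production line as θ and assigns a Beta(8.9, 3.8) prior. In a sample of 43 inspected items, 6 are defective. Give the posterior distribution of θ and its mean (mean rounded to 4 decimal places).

Posterior: Beta(14.9, 40.8); mean ≈ 0.2675

The binomial likelihood is conjugate to the Beta prior: with 6 successes and 37 failures, the posterior is Beta(8.9+6, 3.8+37) = Beta(14.9, 40.8).
E[θ | data] = 14.9/(14.9+40.8) = 0.2675.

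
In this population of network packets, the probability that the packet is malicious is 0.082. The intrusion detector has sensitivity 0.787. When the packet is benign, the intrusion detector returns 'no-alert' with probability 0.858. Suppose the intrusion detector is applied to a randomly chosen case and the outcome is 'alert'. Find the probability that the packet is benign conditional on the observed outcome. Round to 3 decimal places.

P(¬H | E) ≈ 0.669

Write H for 'the packet is malicious'. Prior odds H:¬H = 0.082/0.918 = 0.089325. For the 'alert' outcome, the likelihood ratio is 0.787/0.142 = 5.5423.
Posterior odds = 0.089325 × 5.5423 = 0.49506, so P(H|E) = 0.49506/(1+0.49506) = 0.331. Then P(¬H|E) = 1 − 0.331 = 0.669.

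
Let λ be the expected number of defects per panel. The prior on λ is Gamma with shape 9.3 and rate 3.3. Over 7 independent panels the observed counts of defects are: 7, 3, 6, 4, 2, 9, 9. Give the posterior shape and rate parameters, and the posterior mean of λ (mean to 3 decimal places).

The Poisson likelihood adds the total count to the shape and the number of exposure periods to the rate. Here ∑xᵢ = 40 and n = 7, so shape 9.3→49.3 and rate 3.3→10.3.
Posterior mean = shape/rate = 49.3/10.3 = 4.786.

Posterior: Gamma(shape=49.3, rate=10.3); mean ≈ 4.786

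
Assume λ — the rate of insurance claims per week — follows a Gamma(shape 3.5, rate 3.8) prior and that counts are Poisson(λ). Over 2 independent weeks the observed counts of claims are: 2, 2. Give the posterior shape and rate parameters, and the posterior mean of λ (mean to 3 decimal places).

The Poisson likelihood adds the total count to the shape and the number of exposure periods to the rate. Here ∑xᵢ = 4 and n = 2, so shape 3.5→7.5 and rate 3.8→5.8.
E[λ | data] = 7.5/5.8 = 1.293.

Posterior: Gamma(shape=7.5, rate=5.8); mean ≈ 1.293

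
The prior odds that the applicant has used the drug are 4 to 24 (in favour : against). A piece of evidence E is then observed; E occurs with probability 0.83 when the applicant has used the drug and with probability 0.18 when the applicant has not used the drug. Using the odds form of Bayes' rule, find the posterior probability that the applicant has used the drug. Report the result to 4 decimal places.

Posterior probability ≈ 0.4346

Prior odds = 4/24 = 0.16667.
Likelihood ratio for E = 0.83/0.18 = 4.6111.
Posterior odds = prior odds × LR = 0.76852.
Posterior probability = odds/(1+odds) = 0.76852/1.7685 = 0.4346.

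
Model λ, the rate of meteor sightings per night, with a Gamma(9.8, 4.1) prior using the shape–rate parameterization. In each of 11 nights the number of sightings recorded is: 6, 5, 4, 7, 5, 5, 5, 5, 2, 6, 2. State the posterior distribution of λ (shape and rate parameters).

The Poisson likelihood adds the total count to the shape and the number of exposure periods to the rate. Here ∑xᵢ = 52 and n = 11, so shape 9.8→61.8 and rate 4.1→15.1.

Posterior: Gamma(shape=61.8, rate=15.1)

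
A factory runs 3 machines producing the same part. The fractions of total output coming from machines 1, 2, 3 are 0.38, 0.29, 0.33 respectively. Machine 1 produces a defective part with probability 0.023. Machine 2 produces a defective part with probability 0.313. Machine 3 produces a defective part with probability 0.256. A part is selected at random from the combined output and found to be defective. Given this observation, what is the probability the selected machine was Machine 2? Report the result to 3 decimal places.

Posterior probability ≈ 0.493

P(defective|M1) = 0.023; P(defective|M2) = 0.313; P(defective|M3) = 0.256.
Prior × likelihood for each source: 0.38·0.023=0.008740, 0.29·0.313=0.09077, 0.33·0.256=0.08448. Summing gives P(defective) = 0.18399.
P(Machine 2 | defective) = 0.09077 / 0.18399 = 0.493.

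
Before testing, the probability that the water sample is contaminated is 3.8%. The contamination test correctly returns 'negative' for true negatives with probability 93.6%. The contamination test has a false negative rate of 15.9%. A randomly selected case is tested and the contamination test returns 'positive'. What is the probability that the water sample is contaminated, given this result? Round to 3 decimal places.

Let H be the event that the water sample is contaminated. P(H) = 0.038, so P(¬H) = 0.962. With E the 'positive' result, P(E|H) = 0.841 and P(E|¬H) = 0.064.
P(E) = 0.841·0.038 + 0.064·0.962 = 0.031958 + 0.061568 = 0.093526.
By Bayes' theorem, P(H|E) = 0.031958 / 0.093526 = 0.342.

P(H | E) ≈ 0.342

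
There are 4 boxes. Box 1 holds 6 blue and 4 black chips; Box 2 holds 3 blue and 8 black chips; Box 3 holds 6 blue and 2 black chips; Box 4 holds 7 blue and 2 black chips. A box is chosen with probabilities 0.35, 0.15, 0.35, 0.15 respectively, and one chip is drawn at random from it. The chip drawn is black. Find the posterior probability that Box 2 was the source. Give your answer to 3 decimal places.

P(black|Box 1) = 0.4; P(black|Box 2) = 0.7273; P(black|Box 3) = 0.25; P(black|Box 4) = 0.2222.
Prior × likelihood for each source: 0.35·0.4=0.1400, 0.15·0.7273=0.1091, 0.35·0.25=0.08750, 0.15·0.2222=0.03333. Summing gives P(black) = 0.36992.
P(Box 2 | black) = 0.1091 / 0.36992 = 0.295.

Posterior probability ≈ 0.295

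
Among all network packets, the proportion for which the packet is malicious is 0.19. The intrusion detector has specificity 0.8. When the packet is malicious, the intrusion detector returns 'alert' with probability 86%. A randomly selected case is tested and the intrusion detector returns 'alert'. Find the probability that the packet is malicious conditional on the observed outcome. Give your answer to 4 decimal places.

P(H | E) ≈ 0.5022

Let H be the event that the packet is malicious. P(H) = 0.19, so P(¬H) = 0.81. With E the 'alert' result, P(E|H) = 0.86 and P(E|¬H) = 0.2.
P(E) = 0.86·0.19 + 0.2·0.81 = 0.16340 + 0.16200 = 0.32540.
By Bayes' theorem, P(H|E) = 0.16340 / 0.32540 = 0.5022.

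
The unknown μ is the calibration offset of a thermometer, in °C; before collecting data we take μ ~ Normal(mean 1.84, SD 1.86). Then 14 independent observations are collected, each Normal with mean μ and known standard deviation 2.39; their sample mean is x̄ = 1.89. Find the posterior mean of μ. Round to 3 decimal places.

Prior precision 1/τ₀² = 1/1.86² = 0.289051; data precision n/σ² = 14/2.39² = 2.45094.
Posterior precision = 0.289051 + 2.45094 = 2.73999.
Posterior mean = (0.289051·1.84 + 2.45094·1.89) / 2.73999 = 1.885.

Posterior mean ≈ 1.885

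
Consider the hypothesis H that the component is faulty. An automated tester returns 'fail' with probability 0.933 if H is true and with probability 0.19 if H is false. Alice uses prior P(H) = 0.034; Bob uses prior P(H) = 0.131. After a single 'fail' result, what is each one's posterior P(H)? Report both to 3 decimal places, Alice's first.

The likelihood ratio for a 'fail' result is 0.933/0.19 = 4.9105.
Alice: prior odds 0.034/0.966 = 0.035197; posterior odds 0.17283; posterior probability 0.147.
Bob: prior odds 0.131/0.869 = 0.15075; posterior odds 0.74025; posterior probability 0.425.

Alice: 0.147; Bob: 0.425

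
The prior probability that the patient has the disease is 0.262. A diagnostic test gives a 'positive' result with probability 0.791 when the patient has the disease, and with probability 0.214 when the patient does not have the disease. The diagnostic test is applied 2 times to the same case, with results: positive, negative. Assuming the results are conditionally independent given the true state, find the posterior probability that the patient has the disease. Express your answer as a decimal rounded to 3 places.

Posterior P(H) ≈ 0.259

Let H be the event that the patient has the disease; start with P(H) = 0.262. P('positive'|H) = 0.791, P('positive'|¬H) = 0.214.
Update on result 1 ('positive'): P(H) ← 0.791·0.2620 / (0.791·0.2620 + 0.214·0.7380) = 0.20724/0.36517 = 0.5675.
Update on result 2 ('negative'): P(H) ← 0.209·0.5675 / (0.209·0.5675 + 0.786·0.4325) = 0.11861/0.45854 = 0.2587.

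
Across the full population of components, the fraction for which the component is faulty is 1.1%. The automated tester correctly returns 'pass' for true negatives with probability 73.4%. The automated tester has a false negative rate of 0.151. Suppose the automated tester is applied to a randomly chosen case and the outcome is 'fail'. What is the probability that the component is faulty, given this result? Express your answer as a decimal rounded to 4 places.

P(H | E) ≈ 0.0343

Let H be the event that the component is faulty. P(H) = 0.011, so P(¬H) = 0.989. With E the 'fail' result, P(E|H) = 0.849 and P(E|¬H) = 0.266.
P(E) = 0.849·0.011 + 0.266·0.989 = 0.0093390 + 0.26307 = 0.27241.
By Bayes' theorem, P(H|E) = 0.0093390 / 0.27241 = 0.0343.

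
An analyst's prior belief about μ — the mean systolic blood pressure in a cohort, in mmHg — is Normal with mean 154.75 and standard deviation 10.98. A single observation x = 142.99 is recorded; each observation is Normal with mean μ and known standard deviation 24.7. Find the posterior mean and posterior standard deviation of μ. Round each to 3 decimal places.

Prior precision 1/τ₀² = 1/10.98² = 0.00829460; data precision n/σ² = 1/24.7² = 0.00163910.
Posterior precision = 0.00829460 + 0.00163910 = 0.00993370, giving posterior SD = 1/√0.00993370 = 10.033.
Posterior mean = (0.00829460·154.75 + 0.00163910·142.99) / 0.00993370 = 152.810.

Posterior mean ≈ 152.810; posterior SD ≈ 10.033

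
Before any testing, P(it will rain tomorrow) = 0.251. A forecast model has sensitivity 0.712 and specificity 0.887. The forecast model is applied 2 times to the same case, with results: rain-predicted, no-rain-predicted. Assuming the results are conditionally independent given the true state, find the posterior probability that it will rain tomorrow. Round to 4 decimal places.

Let H be the event that it will rain tomorrow; start with P(H) = 0.251. P('rain-predicted'|H) = 0.712, P('rain-predicted'|¬H) = 0.113.
Update on result 1 ('rain-predicted'): P(H) ← 0.712·0.2510 / (0.712·0.2510 + 0.113·0.7490) = 0.17871/0.26335 = 0.6786.
Update on result 2 ('no-rain-predicted'): P(H) ← 0.288·0.6786 / (0.288·0.6786 + 0.887·0.3214) = 0.19544/0.48051 = 0.4067.

Posterior P(H) ≈ 0.4067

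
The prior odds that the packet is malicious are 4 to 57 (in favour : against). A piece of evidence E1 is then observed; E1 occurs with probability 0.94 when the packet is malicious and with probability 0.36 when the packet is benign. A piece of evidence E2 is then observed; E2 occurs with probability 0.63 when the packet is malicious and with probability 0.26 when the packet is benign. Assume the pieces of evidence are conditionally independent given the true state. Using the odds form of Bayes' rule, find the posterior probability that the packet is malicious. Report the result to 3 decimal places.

Posterior probability ≈ 0.307

Prior odds = 4/57 = 0.070175.
Likelihood ratio for E1 = 0.94/0.36 = 2.6111.
Likelihood ratio for E2 = 0.63/0.26 = 2.4231.
Posterior odds = prior odds × LR₁ × LR₂ = 0.44399.
Posterior probability = odds/(1+odds) = 0.44399/1.4440 = 0.307.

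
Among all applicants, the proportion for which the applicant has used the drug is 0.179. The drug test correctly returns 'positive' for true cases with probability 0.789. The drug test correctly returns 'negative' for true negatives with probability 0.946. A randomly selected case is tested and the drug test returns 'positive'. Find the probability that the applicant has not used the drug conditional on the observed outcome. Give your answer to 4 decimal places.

P(¬H | E) ≈ 0.2389

Let H be the event that the applicant has used the drug. P(H) = 0.179, so P(¬H) = 0.821. With E the 'positive' result, P(E|H) = 0.789 and P(E|¬H) = 0.054.
P(E) = 0.789·0.179 + 0.054·0.821 = 0.14123 + 0.044334 = 0.18556.
By Bayes' theorem, P(H|E) = 0.14123 / 0.18556 = 0.7611. Hence P(¬H|E) = 1 − 0.7611 = 0.2389.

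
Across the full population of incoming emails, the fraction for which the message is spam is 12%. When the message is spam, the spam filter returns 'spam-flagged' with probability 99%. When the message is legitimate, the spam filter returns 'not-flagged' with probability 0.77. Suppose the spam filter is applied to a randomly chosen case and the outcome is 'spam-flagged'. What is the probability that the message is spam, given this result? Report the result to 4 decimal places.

Write H for 'the message is spam'. Prior odds H:¬H = 0.12/0.88 = 0.13636. For the 'spam-flagged' outcome, the likelihood ratio is 0.99/0.23 = 4.3043.
Posterior odds = 0.13636 × 4.3043 = 0.58696, so P(H|E) = 0.58696/(1+0.58696) = 0.3699.

P(H | E) ≈ 0.3699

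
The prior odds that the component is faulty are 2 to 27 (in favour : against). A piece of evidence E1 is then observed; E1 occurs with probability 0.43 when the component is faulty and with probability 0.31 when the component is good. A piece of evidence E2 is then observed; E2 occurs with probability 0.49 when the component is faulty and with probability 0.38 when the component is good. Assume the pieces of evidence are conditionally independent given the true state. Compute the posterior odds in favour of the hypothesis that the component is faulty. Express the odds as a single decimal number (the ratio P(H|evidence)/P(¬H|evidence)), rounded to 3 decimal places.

Posterior odds ≈ 0.132

Prior odds = 2/27 = 0.074074.
Likelihood ratio for E1 = 0.43/0.31 = 1.3871.
Likelihood ratio for E2 = 0.49/0.38 = 1.2895.
Posterior odds = prior odds × LR₁ × LR₂ = 0.13249.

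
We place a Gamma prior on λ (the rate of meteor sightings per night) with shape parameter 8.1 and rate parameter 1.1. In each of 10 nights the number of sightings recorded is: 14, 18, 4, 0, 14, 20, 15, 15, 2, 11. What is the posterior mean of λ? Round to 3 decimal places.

Posterior mean ≈ 10.910

The Poisson likelihood adds the total count to the shape and the number of exposure periods to the rate. Here ∑xᵢ = 113 and n = 10, so shape 8.1→121.1 and rate 1.1→11.1.
Posterior mean = shape/rate = 121.1/11.1 = 10.910.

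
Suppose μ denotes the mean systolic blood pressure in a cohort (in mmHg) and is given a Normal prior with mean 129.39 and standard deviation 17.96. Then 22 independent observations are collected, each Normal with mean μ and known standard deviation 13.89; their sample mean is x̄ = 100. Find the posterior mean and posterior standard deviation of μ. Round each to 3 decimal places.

Prior precision 1/τ₀² = 1/17.96² = 0.00310018; data precision n/σ² = 22/13.89² = 0.114030.
Posterior precision = 0.00310018 + 0.114030 = 0.117130, giving posterior SD = 1/√0.117130 = 2.922.
Posterior mean = (0.00310018·129.39 + 0.114030·100) / 0.117130 = 100.778.

Posterior mean ≈ 100.778; posterior SD ≈ 2.922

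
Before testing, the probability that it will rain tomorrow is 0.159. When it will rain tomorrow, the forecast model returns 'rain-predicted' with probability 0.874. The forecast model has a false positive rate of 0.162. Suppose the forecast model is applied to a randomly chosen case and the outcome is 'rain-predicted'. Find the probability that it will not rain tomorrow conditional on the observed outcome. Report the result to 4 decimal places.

Write H for 'it will rain tomorrow'. Prior odds H:¬H = 0.159/0.841 = 0.18906. For the 'rain-predicted' outcome, the likelihood ratio is 0.874/0.162 = 5.3951.
Posterior odds = 0.18906 × 5.3951 = 1.0200, so P(H|E) = 1.0200/(1+1.0200) = 0.5049. Then P(¬H|E) = 1 − 0.5049 = 0.4951.

P(¬H | E) ≈ 0.4951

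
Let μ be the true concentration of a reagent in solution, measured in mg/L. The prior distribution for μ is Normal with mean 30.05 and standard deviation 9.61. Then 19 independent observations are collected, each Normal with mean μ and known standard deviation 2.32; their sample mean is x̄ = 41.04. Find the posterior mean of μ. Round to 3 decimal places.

Posterior mean ≈ 41.006

With known σ, the Normal prior is conjugate. Weight on the data is w = (n/σ²)/(n/σ² + 1/τ₀²) = 3.53002/(3.53002+0.0108281) = 0.99694.
Posterior mean = w·x̄ + (1−w)·μ₀ = 0.99694·41.04 + 0.0030581·30.05 = 41.006.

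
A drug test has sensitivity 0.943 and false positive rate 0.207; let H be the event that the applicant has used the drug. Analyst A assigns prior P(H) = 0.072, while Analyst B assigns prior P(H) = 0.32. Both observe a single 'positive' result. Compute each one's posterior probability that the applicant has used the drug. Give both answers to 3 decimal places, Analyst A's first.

The likelihood ratio for a 'positive' result is 0.943/0.207 = 4.5556.
Analyst A: prior odds 0.072/0.928 = 0.077586; posterior odds 0.35345; posterior probability 0.261.
Analyst B: prior odds 0.32/0.68 = 0.47059; posterior odds 2.1438; posterior probability 0.682.

Analyst A: 0.261; Analyst B: 0.682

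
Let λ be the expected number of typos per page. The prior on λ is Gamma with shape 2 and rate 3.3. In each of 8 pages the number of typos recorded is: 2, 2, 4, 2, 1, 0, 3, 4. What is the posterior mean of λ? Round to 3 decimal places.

Posterior mean ≈ 1.770

Total count ∑xᵢ = 18 over n = 8 pages.
Gamma is conjugate to the Poisson likelihood: posterior is Gamma(shape = 2+18 = 20, rate = 3.3+8 = 11.3).
E[λ | data] = 20/11.3 = 1.770.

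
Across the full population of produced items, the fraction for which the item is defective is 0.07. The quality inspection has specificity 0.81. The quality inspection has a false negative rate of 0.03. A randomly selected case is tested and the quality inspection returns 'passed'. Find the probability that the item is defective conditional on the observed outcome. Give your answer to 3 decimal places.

Let H be the event that the item is defective. P(H) = 0.07, so P(¬H) = 0.93. With E the 'passed' result, P(E|H) = 0.03 and P(E|¬H) = 0.81.
P(E) = 0.03·0.07 + 0.81·0.93 = 0.0021000 + 0.75330 = 0.75540.
By Bayes' theorem, P(H|E) = 0.0021000 / 0.75540 = 0.003.

P(H | E) ≈ 0.003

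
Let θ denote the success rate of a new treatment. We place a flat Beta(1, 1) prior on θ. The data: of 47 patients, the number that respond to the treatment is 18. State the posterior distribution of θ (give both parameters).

The binomial likelihood is conjugate to the Beta prior: with 18 successes and 29 failures, the posterior is Beta(1+18, 1+29) = Beta(19, 30).

Posterior: Beta(19, 30)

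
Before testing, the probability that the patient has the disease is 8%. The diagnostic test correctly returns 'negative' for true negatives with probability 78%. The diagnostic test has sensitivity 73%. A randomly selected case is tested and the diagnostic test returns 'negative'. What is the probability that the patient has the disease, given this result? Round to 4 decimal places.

Let H be the event that the patient has the disease. P(H) = 0.08, so P(¬H) = 0.92. With E the 'negative' result, P(E|H) = 0.27 and P(E|¬H) = 0.78.
P(E) = 0.27·0.08 + 0.78·0.92 = 0.021600 + 0.71760 = 0.73920.
By Bayes' theorem, P(H|E) = 0.021600 / 0.73920 = 0.0292.

P(H | E) ≈ 0.0292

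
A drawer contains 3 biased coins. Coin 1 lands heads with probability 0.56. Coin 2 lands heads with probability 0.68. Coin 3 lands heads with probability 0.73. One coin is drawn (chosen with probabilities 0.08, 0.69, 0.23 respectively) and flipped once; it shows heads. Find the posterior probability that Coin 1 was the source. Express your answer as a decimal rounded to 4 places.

P(heads|C1) = 0.56; P(heads|C2) = 0.68; P(heads|C3) = 0.73.
Prior × likelihood for each source: 0.08·0.56=0.04480, 0.69·0.68=0.4692, 0.23·0.73=0.1679. Summing gives P(heads) = 0.68190.
P(Coin 1 | heads) = 0.04480 / 0.68190 = 0.0657.

Posterior probability ≈ 0.0657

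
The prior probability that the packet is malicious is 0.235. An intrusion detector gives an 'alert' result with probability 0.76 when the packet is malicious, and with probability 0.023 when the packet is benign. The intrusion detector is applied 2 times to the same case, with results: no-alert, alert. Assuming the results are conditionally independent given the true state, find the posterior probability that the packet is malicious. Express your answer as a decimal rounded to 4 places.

With H the event that the packet is malicious, the joint likelihood of the observed sequence is P(data|H) = 0.24·0.76 = 0.18240 and P(data|¬H) = 0.977·0.023 = 0.022471.
Bayes: P(H|data) = 0.235·0.18240 / (0.235·0.18240 + 0.765·0.022471) = 0.042864/0.060054 = 0.7138.

Posterior P(H) ≈ 0.7138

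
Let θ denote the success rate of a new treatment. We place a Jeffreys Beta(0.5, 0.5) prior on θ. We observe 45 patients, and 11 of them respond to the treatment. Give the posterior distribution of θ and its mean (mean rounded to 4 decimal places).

Observing 11 successes and 34 failures updates Beta(0.5, 0.5) by adding the success and failure counts to the two shape parameters: α = 0.5+11 = 11.5, β = 0.5+34 = 34.5.
E[θ | data] = 11.5/(11.5+34.5) = 0.2500.

Posterior: Beta(11.5, 34.5); mean ≈ 0.2500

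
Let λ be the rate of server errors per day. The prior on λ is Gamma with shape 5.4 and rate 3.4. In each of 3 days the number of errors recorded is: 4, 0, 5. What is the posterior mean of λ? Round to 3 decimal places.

Total count ∑xᵢ = 9 over n = 3 days.
Gamma is conjugate to the Poisson likelihood: posterior is Gamma(shape = 5.4+9 = 14.4, rate = 3.4+3 = 6.4).
Posterior mean = shape/rate = 14.4/6.4 = 2.250.

Posterior mean ≈ 2.250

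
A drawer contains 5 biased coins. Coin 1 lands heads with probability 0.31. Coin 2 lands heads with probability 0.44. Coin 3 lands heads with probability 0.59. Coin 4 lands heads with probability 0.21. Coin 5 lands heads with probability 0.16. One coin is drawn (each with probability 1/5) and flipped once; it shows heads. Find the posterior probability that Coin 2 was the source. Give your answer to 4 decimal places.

Tabulate prior·likelihood by source: [1] prior 0.2, lik 0.31, product 0.06200; [2] prior 0.2, lik 0.44, product 0.08800; [3] prior 0.2, lik 0.59, product 0.1180; [4] prior 0.2, lik 0.21, product 0.04200; [5] prior 0.2, lik 0.16, product 0.03200.
Normalizing constant = 0.34200; the posterior for Coin 2 is its product over the sum, 0.08800/0.34200 = 0.2573.

Posterior probability ≈ 0.2573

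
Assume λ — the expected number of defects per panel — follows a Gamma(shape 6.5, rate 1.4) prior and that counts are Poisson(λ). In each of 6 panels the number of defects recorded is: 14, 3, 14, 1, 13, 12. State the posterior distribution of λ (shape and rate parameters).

The Poisson likelihood adds the total count to the shape and the number of exposure periods to the rate. Here ∑xᵢ = 57 and n = 6, so shape 6.5→63.5 and rate 1.4→7.4.

Posterior: Gamma(shape=63.5, rate=7.4)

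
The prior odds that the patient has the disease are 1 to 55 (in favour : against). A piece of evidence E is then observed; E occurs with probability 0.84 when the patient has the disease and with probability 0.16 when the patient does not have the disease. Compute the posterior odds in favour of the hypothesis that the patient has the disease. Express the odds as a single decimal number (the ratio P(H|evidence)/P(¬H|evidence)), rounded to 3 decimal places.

Posterior odds ≈ 0.095

Prior odds = 1/55 = 0.018182. In log-odds, ln(0.018182) = -4.0073.
Add log likelihood ratio: ln(5.2500) = 1.6582.
Posterior log-odds = -2.3491, so posterior odds = exp(-2.3491) = 0.095455.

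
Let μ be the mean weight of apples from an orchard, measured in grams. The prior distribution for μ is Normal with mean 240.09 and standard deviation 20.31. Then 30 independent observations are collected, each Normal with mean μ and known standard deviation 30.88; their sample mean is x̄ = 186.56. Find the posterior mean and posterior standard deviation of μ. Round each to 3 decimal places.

Prior precision 1/τ₀² = 1/20.31² = 0.00242427; data precision n/σ² = 30/30.88² = 0.0314606.
Posterior precision = 0.00242427 + 0.0314606 = 0.0338848, giving posterior SD = 1/√0.0338848 = 5.432.
Posterior mean = (0.00242427·240.09 + 0.0314606·186.56) / 0.0338848 = 190.390.

Posterior mean ≈ 190.390; posterior SD ≈ 5.432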